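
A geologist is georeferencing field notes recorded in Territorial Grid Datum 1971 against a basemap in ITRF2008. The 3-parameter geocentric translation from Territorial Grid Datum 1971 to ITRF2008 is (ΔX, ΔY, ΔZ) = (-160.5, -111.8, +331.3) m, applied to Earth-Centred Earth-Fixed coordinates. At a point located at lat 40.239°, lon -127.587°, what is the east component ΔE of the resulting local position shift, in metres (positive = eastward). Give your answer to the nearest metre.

ΔE = -59 m

At φ = 40.239°, λ = -127.587°: sin φ = 0.645977, cos φ = 0.763357, sin λ = -0.792428, cos λ = -0.609965.
ΔE = −sin λ·ΔX + cos λ·ΔY = −(-0.792428)·(-160.5) + (-0.609965)·(-111.8) = -58.99 m.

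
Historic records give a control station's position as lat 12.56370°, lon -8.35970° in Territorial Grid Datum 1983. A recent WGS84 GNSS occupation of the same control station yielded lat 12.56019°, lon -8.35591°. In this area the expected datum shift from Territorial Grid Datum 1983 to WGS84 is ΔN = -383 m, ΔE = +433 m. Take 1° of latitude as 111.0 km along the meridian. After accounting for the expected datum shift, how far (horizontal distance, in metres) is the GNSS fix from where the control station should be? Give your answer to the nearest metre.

23 m

Observed coordinate differences: Δφ = -0.00351°, Δλ = +0.00379°.
Converting to metres (1° lat = 111000 m, cos φ = 0.976055): observed ΔN = -389.6 m, observed ΔE = 410.6 m.
Subtracting the expected shift leaves a residual of -389.6 − (-383) = -6.6 m north and 410.6 − (433) = -22.4 m east.
Residual distance = √((-6.6)² + (-22.4)²) = 23.3 m.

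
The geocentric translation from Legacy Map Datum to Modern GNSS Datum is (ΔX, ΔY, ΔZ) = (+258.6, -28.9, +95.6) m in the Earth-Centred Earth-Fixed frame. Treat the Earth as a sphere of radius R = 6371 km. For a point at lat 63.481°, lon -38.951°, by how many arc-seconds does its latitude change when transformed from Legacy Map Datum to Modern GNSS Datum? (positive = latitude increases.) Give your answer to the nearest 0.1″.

sin φ = 0.894786, cos φ = 0.446495, sin λ = -0.628656, cos λ = 0.777684.
North component: ΔN = −sin φ cos λ·ΔX − sin φ sin λ·ΔY + cos φ·ΔZ = −(0.894786)(0.777684)(258.6) − (0.894786)(-0.628656)(-28.9) + (0.446495)(95.6) = -153.52 m.
1° of latitude spans πR/180 = 111195 m, so Δφ = -153.52 / 111195 × 3600 = -4.970″.

Δφ = -5.0″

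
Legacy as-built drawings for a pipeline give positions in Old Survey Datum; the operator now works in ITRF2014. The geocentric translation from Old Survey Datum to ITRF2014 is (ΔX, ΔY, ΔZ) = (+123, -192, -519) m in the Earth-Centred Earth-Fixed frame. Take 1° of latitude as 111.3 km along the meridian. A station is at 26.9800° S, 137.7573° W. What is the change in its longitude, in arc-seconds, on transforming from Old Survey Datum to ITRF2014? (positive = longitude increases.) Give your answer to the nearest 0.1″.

sin φ = -0.453679, cos φ = 0.891165, sin λ = -0.672272, cos λ = -0.740304.
East component: ΔE = −sin λ·ΔX + cos λ·ΔY = −(-0.672272)(123) + (-0.740304)(-192) = 224.83 m.
1° of latitude spans 111300 m; at latitude φ, 1° of longitude spans that × cos φ = 99186.7 m, so Δλ = 224.83 / 99186.7 × 3600 = 8.160″.

Δλ = 8.2″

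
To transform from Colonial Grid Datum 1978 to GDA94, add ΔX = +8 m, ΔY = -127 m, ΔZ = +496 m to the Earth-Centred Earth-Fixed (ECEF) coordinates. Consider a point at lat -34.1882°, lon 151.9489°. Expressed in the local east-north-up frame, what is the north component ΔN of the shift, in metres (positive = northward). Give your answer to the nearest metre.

At φ = -34.1882°, λ = 151.9489°: sin φ = -0.561913, cos φ = 0.827196, sin λ = 0.470259, cos λ = -0.882529.
ΔN = −sin φ cos λ·ΔX − sin φ sin λ·ΔY + cos φ·ΔZ = −(-0.561913)(-0.882529)(8) − (-0.561913)(0.470259)(-127) + (0.827196)(496) = 372.76 m.

ΔN = 373 m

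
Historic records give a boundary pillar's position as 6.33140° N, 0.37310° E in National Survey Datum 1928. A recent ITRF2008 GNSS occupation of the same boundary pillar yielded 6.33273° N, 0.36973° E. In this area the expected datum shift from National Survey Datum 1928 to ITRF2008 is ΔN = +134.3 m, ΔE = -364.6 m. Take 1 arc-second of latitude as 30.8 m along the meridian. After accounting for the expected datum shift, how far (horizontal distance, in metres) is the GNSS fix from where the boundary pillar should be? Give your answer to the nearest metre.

15 m

Observed coordinate differences: Δφ = +0.00133°, Δλ = -0.00337°.
Converting to metres (1° lat = 110880 m, cos φ = 0.993901): observed ΔN = 147.5 m, observed ΔE = -371.4 m.
Subtracting the expected shift leaves a residual of 147.5 − (134.3) = 13.2 m north and -371.4 − (-364.6) = -6.8 m east.
Residual distance = √(13.2² + (-6.8)²) = 14.8 m.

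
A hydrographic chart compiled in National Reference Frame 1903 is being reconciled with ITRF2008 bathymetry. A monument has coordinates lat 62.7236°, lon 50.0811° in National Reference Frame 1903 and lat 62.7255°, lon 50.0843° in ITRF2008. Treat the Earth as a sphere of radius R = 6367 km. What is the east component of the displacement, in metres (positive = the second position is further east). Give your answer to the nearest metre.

ΔE = 163 m

Δφ = 62.7255° − 62.7236° = +0.0019°; Δλ = 50.0843° − 50.0811° = +0.0032°.
1° along a meridian = πR/180 = 111125 m.
ΔN = Δφ × 111125 = 211.1 m; ΔE = Δλ × 111125 × cos(62.7236°) = +0.0032 × 111125 × 0.458283 = 163.0 m.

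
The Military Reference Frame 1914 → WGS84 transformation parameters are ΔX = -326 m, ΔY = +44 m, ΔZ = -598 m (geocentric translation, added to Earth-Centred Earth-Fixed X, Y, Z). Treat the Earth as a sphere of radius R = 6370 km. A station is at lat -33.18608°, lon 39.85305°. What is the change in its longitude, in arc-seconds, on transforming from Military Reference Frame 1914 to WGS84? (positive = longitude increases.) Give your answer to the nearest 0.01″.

sin φ = -0.547360, cos φ = 0.836897, sin λ = 0.640821, cos λ = 0.767691.
East component: ΔE = −sin λ·ΔX + cos λ·ΔY = −(0.640821)(-326) + (0.767691)(44) = 242.69 m.
1° of latitude spans πR/180 = 111177 m; at latitude φ, 1° of longitude spans that × cos φ = 93044.1 m, so Δλ = 242.69 / 93044.1 × 3600 = 9.390″.

Δλ = 9.39″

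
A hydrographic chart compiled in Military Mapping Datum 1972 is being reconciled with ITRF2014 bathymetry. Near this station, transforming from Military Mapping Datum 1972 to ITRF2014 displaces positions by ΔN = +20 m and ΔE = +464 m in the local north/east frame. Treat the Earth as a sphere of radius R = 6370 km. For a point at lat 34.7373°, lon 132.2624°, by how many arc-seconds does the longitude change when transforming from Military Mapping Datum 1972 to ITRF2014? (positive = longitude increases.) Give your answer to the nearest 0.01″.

At latitude 34.7373°, cos φ = 0.821773.
One radian of longitude at latitude φ spans R cos φ, so Δλ = ΔE / (R cos φ) = 464.0 / (6370000 × 0.821773) = 8.8639e-05 rad = 18.283″.

Δλ = 18.28″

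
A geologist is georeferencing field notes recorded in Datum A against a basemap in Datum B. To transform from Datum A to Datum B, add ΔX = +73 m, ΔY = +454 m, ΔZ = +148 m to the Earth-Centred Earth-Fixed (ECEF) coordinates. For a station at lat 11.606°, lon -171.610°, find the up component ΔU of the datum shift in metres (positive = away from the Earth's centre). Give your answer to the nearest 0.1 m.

The local up (radial) axis is (cos φ cos λ, cos φ sin λ, sin φ), giving ΔU = -70.742 − 64.889 + 29.775 = -105.86 m.

ΔU = -105.9 m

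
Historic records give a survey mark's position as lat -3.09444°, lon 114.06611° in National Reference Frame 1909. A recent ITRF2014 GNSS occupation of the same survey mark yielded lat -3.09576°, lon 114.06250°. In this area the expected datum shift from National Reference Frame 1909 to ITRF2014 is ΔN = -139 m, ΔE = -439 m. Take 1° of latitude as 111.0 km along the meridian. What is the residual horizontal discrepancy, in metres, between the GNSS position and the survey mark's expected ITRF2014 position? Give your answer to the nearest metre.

Observed coordinate differences: Δφ = -0.00132°, Δλ = -0.00361°.
Converting to metres (1° lat = 111000 m, cos φ = 0.998542): observed ΔN = -146.5 m, observed ΔE = -400.1 m.
Subtracting the expected shift leaves a residual of -146.5 − (-139) = -7.5 m north and -400.1 − (-439) = 38.9 m east.
Residual distance = √((-7.5)² + 38.9²) = 39.6 m.

40 m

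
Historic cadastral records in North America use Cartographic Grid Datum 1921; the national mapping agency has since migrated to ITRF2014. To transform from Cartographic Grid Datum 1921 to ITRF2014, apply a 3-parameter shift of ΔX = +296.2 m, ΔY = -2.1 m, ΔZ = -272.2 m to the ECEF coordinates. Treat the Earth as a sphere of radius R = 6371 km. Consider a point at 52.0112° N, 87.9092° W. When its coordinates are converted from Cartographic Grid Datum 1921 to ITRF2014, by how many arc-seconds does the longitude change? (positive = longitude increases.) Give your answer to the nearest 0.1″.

Δλ = 15.6″

sin φ = 0.788131, cos φ = 0.615507, sin λ = -0.999334, cos λ = 0.036483.
East component: ΔE = −sin λ·ΔX + cos λ·ΔY = −(-0.999334)(296.2) + (0.036483)(-2.1) = 295.93 m.
1° of latitude spans πR/180 = 111195 m; at latitude φ, 1° of longitude spans that × cos φ = 68441.3 m, so Δλ = 295.93 / 68441.3 × 3600 = 15.566″.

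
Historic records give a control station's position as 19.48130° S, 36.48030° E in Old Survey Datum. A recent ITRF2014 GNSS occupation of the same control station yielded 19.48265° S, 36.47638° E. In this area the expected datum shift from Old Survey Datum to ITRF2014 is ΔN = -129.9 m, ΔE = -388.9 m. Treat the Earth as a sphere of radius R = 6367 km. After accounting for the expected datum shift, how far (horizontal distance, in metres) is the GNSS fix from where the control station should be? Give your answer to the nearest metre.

30 m

Observed coordinate differences: Δφ = -0.00135°, Δλ = -0.00392°.
Converting to metres (1° lat = 111125 m, cos φ = 0.942750): observed ΔN = -150.0 m, observed ΔE = -410.7 m.
Subtracting the expected shift leaves a residual of -150.0 − (-129.9) = -20.1 m north and -410.7 − (-388.9) = -21.8 m east.
Residual distance = √((-20.1)² + (-21.8)²) = 29.6 m.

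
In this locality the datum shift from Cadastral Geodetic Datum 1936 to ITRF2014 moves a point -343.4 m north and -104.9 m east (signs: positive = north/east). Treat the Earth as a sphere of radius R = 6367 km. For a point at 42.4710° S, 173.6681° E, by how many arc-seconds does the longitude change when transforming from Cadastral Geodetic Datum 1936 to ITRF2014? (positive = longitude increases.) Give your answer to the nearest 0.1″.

At latitude -42.4710°, cos φ = 0.737619.
One radian of longitude at latitude φ spans R cos φ, so Δλ = ΔE / (R cos φ) = -104.9 / (6367000 × 0.737619) = -2.2336e-05 rad = -4.607″.

Δλ = -4.6″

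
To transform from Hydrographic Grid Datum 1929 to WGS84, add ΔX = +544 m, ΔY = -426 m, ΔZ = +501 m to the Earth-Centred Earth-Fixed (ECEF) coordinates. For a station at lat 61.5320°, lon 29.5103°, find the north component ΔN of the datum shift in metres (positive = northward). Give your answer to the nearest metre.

At φ = 61.5320°, λ = 29.5103°: sin φ = 0.879083, cos φ = 0.476668, sin λ = 0.492580, cos λ = 0.870267.
ΔN = −sin φ cos λ·ΔX − sin φ sin λ·ΔY + cos φ·ΔZ = −(0.879083)(0.870267)(544) − (0.879083)(0.492580)(-426) + (0.476668)(501) = 7.10 m.

ΔN = 7 m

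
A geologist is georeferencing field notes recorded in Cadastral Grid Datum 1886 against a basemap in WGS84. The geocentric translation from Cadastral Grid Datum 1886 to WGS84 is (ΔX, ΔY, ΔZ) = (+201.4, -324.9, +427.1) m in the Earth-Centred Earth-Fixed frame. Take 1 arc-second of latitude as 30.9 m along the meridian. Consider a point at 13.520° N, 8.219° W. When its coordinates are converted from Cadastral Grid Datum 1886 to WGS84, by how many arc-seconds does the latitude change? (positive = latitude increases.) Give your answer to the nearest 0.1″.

sin φ = 0.233785, cos φ = 0.972288, sin λ = -0.142957, cos λ = 0.989729.
North component: ΔN = −sin φ cos λ·ΔX − sin φ sin λ·ΔY + cos φ·ΔZ = −(0.233785)(0.989729)(201.4) − (0.233785)(-0.142957)(-324.9) + (0.972288)(427.1) = 357.81 m.
1° of latitude spans 3600 × 30.90 = 111240 m, so Δφ = 357.81 / 111240 × 3600 = 11.579″.

Δφ = 11.6″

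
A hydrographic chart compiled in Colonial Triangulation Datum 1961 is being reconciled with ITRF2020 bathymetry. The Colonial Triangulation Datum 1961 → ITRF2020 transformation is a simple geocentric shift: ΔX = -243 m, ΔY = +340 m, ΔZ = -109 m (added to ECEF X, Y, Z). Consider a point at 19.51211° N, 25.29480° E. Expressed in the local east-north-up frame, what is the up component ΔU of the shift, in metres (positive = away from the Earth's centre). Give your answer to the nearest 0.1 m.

The local up (radial) axis is (cos φ cos λ, cos φ sin λ, sin φ), giving ΔU = -207.084 + 136.931 − 36.407 = -106.56 m.

ΔU = -106.6 m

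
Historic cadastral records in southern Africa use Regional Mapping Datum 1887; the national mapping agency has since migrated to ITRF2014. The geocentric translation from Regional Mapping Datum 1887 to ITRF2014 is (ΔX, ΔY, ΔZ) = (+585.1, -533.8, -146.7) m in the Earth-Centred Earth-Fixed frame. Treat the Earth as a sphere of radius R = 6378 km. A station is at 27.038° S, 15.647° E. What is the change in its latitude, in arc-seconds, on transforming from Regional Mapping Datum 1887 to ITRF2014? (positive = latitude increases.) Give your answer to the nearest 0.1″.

Δφ = 1.9″

sin φ = -0.454581, cos φ = 0.890705, sin λ = 0.269710, cos λ = 0.962942.
North component: ΔN = −sin φ cos λ·ΔX − sin φ sin λ·ΔY + cos φ·ΔZ = −(-0.454581)(0.962942)(585.1) − (-0.454581)(0.269710)(-533.8) + (0.890705)(-146.7) = 60.01 m.
1° of latitude spans πR/180 = 111317 m, so Δφ = 60.01 / 111317 × 3600 = 1.941″.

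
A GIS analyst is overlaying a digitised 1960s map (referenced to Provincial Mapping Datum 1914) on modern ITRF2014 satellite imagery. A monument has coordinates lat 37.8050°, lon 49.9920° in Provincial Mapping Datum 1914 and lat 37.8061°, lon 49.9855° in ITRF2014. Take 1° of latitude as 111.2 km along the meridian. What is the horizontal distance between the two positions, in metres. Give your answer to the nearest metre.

Δφ = 37.8061° − 37.8050° = +0.0011°; Δλ = 49.9855° − 49.9920° = -0.0065°.
ΔN = Δφ × 111200 = 122.3 m; ΔE = Δλ × 111200 × cos(37.8050°) = -0.0065 × 111200 × 0.790102 = -571.1 m.
Distance = √(ΔE² + ΔN²) = √((-571.1)² + 122.3²) = 584.0 m.

584 m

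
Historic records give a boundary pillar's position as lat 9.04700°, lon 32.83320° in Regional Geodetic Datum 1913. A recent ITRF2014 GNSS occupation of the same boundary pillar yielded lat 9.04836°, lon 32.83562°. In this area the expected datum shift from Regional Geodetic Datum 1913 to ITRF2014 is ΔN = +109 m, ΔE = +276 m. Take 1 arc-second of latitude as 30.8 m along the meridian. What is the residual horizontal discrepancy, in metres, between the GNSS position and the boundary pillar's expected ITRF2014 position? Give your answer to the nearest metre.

Observed coordinate differences: Δφ = +0.00136°, Δλ = +0.00242°.
Converting to metres (1° lat = 110880 m, cos φ = 0.987560): observed ΔN = 150.8 m, observed ΔE = 265.0 m.
Subtracting the expected shift leaves a residual of 150.8 − (109) = 41.8 m north and 265.0 − (276) = -11.0 m east.
Residual distance = √(41.8² + (-11.0)²) = 43.2 m.

43 m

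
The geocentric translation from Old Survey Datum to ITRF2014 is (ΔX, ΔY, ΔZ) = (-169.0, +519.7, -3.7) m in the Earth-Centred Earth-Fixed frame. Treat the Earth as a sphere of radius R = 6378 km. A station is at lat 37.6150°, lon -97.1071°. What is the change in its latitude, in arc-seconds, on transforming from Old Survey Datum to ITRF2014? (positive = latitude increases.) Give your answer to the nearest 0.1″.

Δφ = 9.7″

sin φ = 0.610353, cos φ = 0.792130, sin λ = -0.992317, cos λ = -0.123724.
North component: ΔN = −sin φ cos λ·ΔX − sin φ sin λ·ΔY + cos φ·ΔZ = −(0.610353)(-0.123724)(-169.0) − (0.610353)(-0.992317)(519.7) + (0.792130)(-3.7) = 299.07 m.
1° of latitude spans πR/180 = 111317 m, so Δφ = 299.07 / 111317 × 3600 = 9.672″.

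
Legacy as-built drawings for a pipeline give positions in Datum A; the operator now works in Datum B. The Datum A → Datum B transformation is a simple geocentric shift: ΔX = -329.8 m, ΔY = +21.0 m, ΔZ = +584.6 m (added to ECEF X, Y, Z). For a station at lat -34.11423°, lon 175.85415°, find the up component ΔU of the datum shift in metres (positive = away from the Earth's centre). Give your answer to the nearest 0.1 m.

At φ = -34.11423°, λ = 175.85415°: sin φ = -0.560845, cos φ = 0.827921, sin λ = 0.072296, cos λ = -0.997383.
ΔU = cos φ cos λ·ΔX + cos φ sin λ·ΔY + sin φ·ΔZ = (0.827921)(-0.997383)(-329.8) + (0.827921)(0.072296)(21.0) + (-0.560845)(584.6) = -54.28 m.

ΔU = -54.3 m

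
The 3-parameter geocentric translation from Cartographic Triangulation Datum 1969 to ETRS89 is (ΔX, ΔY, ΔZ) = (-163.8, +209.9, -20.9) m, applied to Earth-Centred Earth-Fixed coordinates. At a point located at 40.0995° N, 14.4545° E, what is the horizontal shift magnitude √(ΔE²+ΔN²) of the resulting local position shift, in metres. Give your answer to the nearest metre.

250 m

At φ = 40.0995°, λ = 14.4545°: sin φ = 0.644117, cos φ = 0.764927, sin λ = 0.249611, cos λ = 0.968346.
ΔE = −sin λ·ΔX + cos λ·ΔY = −(0.249611)·(-163.8) + (0.968346)·(209.9) = 244.14 m.
ΔN = −sin φ cos λ·ΔX − sin φ sin λ·ΔY + cos φ·ΔZ = −(0.644117)(0.968346)(-163.8) − (0.644117)(0.249611)(209.9) + (0.764927)(-20.9) = 52.43 m.
Horizontal magnitude = √(ΔE² + ΔN²) = √(244.14² + 52.43²) = 249.71 m.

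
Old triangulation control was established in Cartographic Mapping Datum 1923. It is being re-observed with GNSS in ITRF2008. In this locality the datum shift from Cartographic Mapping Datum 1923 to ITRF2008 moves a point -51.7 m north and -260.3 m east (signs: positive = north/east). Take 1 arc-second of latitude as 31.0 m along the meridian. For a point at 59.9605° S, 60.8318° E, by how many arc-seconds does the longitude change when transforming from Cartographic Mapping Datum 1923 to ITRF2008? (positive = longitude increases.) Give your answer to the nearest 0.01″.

At latitude -59.9605°, cos φ = 0.500597.
1″ of longitude at this latitude = 31.00 × cos φ = 15.5185 m, so Δλ = -260.3 / 15.5185 = -16.774″.

Δλ = -16.77″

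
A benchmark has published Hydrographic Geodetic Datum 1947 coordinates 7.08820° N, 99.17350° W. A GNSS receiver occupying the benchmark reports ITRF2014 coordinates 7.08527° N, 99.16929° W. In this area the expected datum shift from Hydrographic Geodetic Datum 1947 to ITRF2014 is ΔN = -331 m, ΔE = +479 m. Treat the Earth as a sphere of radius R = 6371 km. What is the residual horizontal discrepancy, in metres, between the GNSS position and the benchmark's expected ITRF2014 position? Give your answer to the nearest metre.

15 m

Observed coordinate differences: Δφ = -0.00293°, Δλ = +0.00421°.
Converting to metres (1° lat = 111195 m, cos φ = 0.992357): observed ΔN = -325.8 m, observed ΔE = 464.6 m.
Subtracting the expected shift leaves a residual of -325.8 − (-331) = 5.2 m north and 464.6 − (479) = -14.4 m east.
Residual distance = √(5.2² + (-14.4)²) = 15.4 m.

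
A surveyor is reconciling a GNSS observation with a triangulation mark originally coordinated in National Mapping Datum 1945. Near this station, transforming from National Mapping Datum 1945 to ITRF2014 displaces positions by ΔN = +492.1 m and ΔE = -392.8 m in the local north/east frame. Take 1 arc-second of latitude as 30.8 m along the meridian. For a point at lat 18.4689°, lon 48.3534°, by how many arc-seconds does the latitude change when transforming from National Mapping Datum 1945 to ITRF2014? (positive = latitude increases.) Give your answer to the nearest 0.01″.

Δφ = 15.98″

1″ of latitude = 30.80 m, so Δφ = 492.1 / 30.80 = 15.977″.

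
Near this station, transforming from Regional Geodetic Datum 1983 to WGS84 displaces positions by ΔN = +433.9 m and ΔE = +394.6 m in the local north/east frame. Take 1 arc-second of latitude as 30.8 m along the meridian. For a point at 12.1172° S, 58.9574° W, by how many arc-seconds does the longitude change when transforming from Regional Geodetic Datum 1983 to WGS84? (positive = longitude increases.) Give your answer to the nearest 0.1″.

At latitude -12.1172°, cos φ = 0.977720.
1″ of longitude at this latitude = 30.80 × cos φ = 30.1138 m, so Δλ = 394.6 / 30.1138 = 13.104″.

Δλ = 13.1″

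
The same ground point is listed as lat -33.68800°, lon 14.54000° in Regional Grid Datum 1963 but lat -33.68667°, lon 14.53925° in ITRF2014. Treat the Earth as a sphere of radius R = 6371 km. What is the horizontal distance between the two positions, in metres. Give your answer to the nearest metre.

Δφ = -33.68667° − -33.68800° = +0.00133°; Δλ = 14.53925° − 14.54000° = -0.00075°.
1° along a meridian = πR/180 = 111195 m.
ΔN = Δφ × 111195 = 147.9 m; ΔE = Δλ × 111195 × cos(-33.68800°) = -0.00075 × 111195 × 0.832070 = -69.4 m.
Distance = √(ΔE² + ΔN²) = √((-69.4)² + 147.9²) = 163.4 m.

163 m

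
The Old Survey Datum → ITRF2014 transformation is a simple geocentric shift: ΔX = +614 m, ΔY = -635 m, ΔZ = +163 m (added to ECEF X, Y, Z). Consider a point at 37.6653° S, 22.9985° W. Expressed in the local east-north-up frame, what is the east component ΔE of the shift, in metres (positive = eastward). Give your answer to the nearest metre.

ΔE = -345 m

At φ = -37.6653°, λ = -22.9985°: sin φ = -0.611048, cos φ = 0.791594, sin λ = -0.390707, cos λ = 0.920515.
ΔE = −sin λ·ΔX + cos λ·ΔY = −(-0.390707)·(614) + (0.920515)·(-635) = -344.63 m.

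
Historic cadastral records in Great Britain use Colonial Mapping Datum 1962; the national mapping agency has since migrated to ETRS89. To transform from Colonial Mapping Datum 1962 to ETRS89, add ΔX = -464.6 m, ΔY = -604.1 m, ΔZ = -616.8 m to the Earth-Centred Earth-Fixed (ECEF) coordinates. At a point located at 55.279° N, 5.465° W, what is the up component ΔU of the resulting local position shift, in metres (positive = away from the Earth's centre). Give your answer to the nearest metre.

ΔU = -738 m

At φ = 55.279°, λ = -5.465°: sin φ = 0.821935, cos φ = 0.569581, sin λ = -0.095238, cos λ = 0.995455.
ΔU = cos φ cos λ·ΔX + cos φ sin λ·ΔY + sin φ·ΔZ = (0.569581)(0.995455)(-464.6) + (0.569581)(-0.095238)(-604.1) + (0.821935)(-616.8) = -737.62 m.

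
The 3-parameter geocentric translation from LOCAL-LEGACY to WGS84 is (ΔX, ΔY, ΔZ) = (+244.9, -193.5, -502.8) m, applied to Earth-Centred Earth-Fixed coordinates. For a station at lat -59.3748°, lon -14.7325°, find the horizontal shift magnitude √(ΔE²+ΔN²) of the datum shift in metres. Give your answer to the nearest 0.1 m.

At φ = -59.3748°, λ = -14.7325°: sin φ = -0.860518, cos φ = 0.509420, sin λ = -0.254307, cos λ = 0.967124.
ΔE = −sin λ·ΔX + cos λ·ΔY = −(-0.254307)·(244.9) + (0.967124)·(-193.5) = -124.86 m.
ΔN = −sin φ cos λ·ΔX − sin φ sin λ·ΔY + cos φ·ΔZ = −(-0.860518)(0.967124)(244.9) − (-0.860518)(-0.254307)(-193.5) + (0.509420)(-502.8) = -9.98 m.
Horizontal magnitude = √(ΔE² + ΔN²) = √((-124.86)² + (-9.98)²) = 125.26 m.

125.3 m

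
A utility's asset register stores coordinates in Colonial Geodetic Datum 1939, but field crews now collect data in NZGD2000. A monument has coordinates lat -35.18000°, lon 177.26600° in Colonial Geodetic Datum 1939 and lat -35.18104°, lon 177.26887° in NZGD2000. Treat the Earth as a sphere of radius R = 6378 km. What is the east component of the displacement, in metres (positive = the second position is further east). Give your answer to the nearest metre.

ΔE = 261 m

Δφ = -35.18104° − -35.18000° = -0.00104°; Δλ = 177.26887° − 177.26600° = +0.00287°.
1° along a meridian = πR/180 = 111317 m.
ΔN = Δφ × 111317 = -115.8 m; ΔE = Δλ × 111317 × cos(-35.18000°) = +0.00287 × 111317 × 0.817346 = 261.1 m.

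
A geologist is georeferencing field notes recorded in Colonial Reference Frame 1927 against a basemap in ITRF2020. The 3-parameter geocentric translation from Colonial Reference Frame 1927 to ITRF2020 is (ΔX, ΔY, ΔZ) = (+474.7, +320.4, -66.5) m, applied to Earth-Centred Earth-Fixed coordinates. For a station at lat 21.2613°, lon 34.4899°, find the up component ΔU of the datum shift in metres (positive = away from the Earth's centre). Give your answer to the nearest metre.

At φ = 21.2613°, λ = 34.4899°: sin φ = 0.362622, cos φ = 0.931936, sin λ = 0.566261, cos λ = 0.824226.
ΔU = cos φ cos λ·ΔX + cos φ sin λ·ΔY + sin φ·ΔZ = (0.931936)(0.824226)(474.7) + (0.931936)(0.566261)(320.4) + (0.362622)(-66.5) = 509.60 m.

ΔU = 510 m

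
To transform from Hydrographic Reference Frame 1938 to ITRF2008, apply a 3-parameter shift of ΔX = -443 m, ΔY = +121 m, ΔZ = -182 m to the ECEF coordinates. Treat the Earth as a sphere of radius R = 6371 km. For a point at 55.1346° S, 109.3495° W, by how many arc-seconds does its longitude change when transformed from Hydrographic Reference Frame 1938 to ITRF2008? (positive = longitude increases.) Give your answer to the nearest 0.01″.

sin φ = -0.820497, cos φ = 0.571650, sin λ = -0.943515, cos λ = -0.331330.
East component: ΔE = −sin λ·ΔX + cos λ·ΔY = −(-0.943515)(-443) + (-0.331330)(121) = -458.07 m.
1° of latitude spans πR/180 = 111195 m; at latitude φ, 1° of longitude spans that × cos φ = 63564.6 m, so Δλ = -458.07 / 63564.6 × 3600 = -25.943″.

Δλ = -25.94″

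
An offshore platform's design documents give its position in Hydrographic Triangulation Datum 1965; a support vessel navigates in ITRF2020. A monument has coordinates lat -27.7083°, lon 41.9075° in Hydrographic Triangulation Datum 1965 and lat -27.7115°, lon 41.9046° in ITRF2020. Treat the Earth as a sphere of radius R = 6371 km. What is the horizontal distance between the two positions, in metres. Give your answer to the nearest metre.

456 m

Δφ = -27.7115° − -27.7083° = -0.0032°; Δλ = 41.9046° − 41.9075° = -0.0029°.
1° along a meridian = πR/180 = 111195 m.
ΔN = Δφ × 111195 = -355.8 m; ΔE = Δλ × 111195 × cos(-27.7083°) = -0.0029 × 111195 × 0.885326 = -285.5 m.
Distance = √(ΔE² + ΔN²) = √((-285.5)² + (-355.8)²) = 456.2 m.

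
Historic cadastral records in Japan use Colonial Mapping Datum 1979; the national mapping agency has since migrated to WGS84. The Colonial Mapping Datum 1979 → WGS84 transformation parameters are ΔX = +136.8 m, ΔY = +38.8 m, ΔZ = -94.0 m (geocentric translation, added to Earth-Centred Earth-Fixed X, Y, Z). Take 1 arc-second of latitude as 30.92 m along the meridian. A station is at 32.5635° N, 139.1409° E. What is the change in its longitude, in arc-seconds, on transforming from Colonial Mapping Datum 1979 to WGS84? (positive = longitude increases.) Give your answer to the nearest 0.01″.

sin φ = 0.538234, cos φ = 0.842795, sin λ = 0.654201, cos λ = -0.756321.
East component: ΔE = −sin λ·ΔX + cos λ·ΔY = −(0.654201)(136.8) + (-0.756321)(38.8) = -118.84 m.
1° of latitude spans 3600 × 30.92 = 111312 m; at latitude φ, 1° of longitude spans that × cos φ = 93813.2 m, so Δλ = -118.84 / 93813.2 × 3600 = -4.560″.

Δλ = -4.56″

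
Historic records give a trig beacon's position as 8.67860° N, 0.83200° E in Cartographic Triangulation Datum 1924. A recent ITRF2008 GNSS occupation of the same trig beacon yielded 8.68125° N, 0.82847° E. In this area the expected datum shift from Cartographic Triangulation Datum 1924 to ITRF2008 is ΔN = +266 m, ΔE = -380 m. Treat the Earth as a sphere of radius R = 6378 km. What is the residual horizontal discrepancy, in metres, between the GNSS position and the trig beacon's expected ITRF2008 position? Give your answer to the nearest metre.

Observed coordinate differences: Δφ = +0.00265°, Δλ = -0.00353°.
Converting to metres (1° lat = 111317 m, cos φ = 0.988550): observed ΔN = 295.0 m, observed ΔE = -388.5 m.
Subtracting the expected shift leaves a residual of 295.0 − (266) = 29.0 m north and -388.5 − (-380) = -8.5 m east.
Residual distance = √(29.0² + (-8.5)²) = 30.2 m.

30 m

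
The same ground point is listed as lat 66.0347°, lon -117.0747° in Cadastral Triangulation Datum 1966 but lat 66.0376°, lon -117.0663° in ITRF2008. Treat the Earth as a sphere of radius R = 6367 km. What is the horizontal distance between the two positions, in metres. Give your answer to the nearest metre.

498 m

Δφ = 66.0376° − 66.0347° = +0.0029°; Δλ = -117.0663° − -117.0747° = +0.0084°.
1° along a meridian = πR/180 = 111125 m.
ΔN = Δφ × 111125 = 322.3 m; ΔE = Δλ × 111125 × cos(66.0347°) = +0.0084 × 111125 × 0.406183 = 379.2 m.
Distance = √(ΔE² + ΔN²) = √(379.2² + 322.3²) = 497.6 m.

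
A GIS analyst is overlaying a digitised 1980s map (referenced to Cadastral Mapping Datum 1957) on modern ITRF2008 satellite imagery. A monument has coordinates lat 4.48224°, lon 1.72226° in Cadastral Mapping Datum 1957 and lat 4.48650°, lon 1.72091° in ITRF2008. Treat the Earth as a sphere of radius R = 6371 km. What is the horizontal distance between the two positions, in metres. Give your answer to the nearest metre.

497 m

Δφ = 4.48650° − 4.48224° = +0.00426°; Δλ = 1.72091° − 1.72226° = -0.00135°.
1° along a meridian = πR/180 = 111195 m.
ΔN = Δφ × 111195 = 473.7 m; ΔE = Δλ × 111195 × cos(4.48224°) = -0.00135 × 111195 × 0.996942 = -149.7 m.
Distance = √(ΔE² + ΔN²) = √((-149.7)² + 473.7²) = 496.8 m.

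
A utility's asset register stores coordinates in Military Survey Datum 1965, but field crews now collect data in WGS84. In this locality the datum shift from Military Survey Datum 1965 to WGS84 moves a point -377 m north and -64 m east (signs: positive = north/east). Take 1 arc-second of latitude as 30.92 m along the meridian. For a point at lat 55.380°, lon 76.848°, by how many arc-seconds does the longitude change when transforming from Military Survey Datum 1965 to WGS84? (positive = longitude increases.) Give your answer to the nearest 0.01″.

Δλ = -3.64″

At latitude 55.380°, cos φ = 0.568131.
1″ of longitude at this latitude = 30.92 × cos φ = 17.5666 m, so Δλ = -64.0 / 17.5666 = -3.643″.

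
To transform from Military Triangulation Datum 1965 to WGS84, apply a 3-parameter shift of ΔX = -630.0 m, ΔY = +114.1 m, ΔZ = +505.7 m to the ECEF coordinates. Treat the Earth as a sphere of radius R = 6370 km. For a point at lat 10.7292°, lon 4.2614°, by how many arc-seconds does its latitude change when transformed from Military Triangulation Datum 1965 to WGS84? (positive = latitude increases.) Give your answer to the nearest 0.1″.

sin φ = 0.186167, cos φ = 0.982518, sin λ = 0.074307, cos λ = 0.997235.
North component: ΔN = −sin φ cos λ·ΔX − sin φ sin λ·ΔY + cos φ·ΔZ = −(0.186167)(0.997235)(-630.0) − (0.186167)(0.074307)(114.1) + (0.982518)(505.7) = 612.24 m.
1° of latitude spans πR/180 = 111177 m, so Δφ = 612.24 / 111177 × 3600 = 19.825″.

Δφ = 19.8″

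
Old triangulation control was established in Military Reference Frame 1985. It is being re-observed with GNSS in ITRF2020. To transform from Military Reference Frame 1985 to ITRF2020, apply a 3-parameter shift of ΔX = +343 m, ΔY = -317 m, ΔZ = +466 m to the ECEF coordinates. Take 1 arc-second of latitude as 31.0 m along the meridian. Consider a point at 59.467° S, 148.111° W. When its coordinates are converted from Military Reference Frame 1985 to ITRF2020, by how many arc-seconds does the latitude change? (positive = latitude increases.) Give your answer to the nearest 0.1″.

Δφ = 4.2″

sin φ = -0.861337, cos φ = 0.508035, sin λ = -0.528275, cos λ = -0.849073.
North component: ΔN = −sin φ cos λ·ΔX − sin φ sin λ·ΔY + cos φ·ΔZ = −(-0.861337)(-0.849073)(343) − (-0.861337)(-0.528275)(-317) + (0.508035)(466) = 130.14 m.
1° of latitude spans 3600 × 31.00 = 111600 m, so Δφ = 130.14 / 111600 × 3600 = 4.198″.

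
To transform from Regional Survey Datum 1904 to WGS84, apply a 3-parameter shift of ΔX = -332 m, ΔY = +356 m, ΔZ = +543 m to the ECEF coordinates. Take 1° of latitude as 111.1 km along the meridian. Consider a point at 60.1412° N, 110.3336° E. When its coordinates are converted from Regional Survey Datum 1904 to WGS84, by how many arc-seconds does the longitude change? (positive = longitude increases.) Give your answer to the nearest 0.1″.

Δλ = 12.2″

sin φ = 0.867255, cos φ = 0.497864, sin λ = 0.937685, cos λ = -0.347486.
East component: ΔE = −sin λ·ΔX + cos λ·ΔY = −(0.937685)(-332) + (-0.347486)(356) = 187.61 m.
1° of latitude spans 111100 m; at latitude φ, 1° of longitude spans that × cos φ = 55312.7 m, so Δλ = 187.61 / 55312.7 × 3600 = 12.210″.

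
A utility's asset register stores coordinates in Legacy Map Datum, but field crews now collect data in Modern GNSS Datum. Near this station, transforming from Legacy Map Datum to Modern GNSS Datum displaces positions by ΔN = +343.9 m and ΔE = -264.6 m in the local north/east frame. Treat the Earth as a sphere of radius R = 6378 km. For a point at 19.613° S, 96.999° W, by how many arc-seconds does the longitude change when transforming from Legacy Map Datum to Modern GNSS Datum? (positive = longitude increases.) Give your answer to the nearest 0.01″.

At latitude -19.613°, cos φ = 0.941981.
One radian of longitude at latitude φ spans R cos φ, so Δλ = ΔE / (R cos φ) = -264.6 / (6378000 × 0.941981) = -4.4042e-05 rad = -9.084″.

Δλ = -9.08″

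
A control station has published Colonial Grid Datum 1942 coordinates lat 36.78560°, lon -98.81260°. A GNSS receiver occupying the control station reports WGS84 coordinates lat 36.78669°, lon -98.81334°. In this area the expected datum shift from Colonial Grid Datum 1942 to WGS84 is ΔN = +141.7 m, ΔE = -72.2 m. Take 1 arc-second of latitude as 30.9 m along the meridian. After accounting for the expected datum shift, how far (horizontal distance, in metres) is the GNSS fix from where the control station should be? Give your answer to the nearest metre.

21 m

Observed coordinate differences: Δφ = +0.00109°, Δλ = -0.00074°.
Converting to metres (1° lat = 111240 m, cos φ = 0.800882): observed ΔN = 121.3 m, observed ΔE = -65.9 m.
Subtracting the expected shift leaves a residual of 121.3 − (141.7) = -20.4 m north and -65.9 − (-72.2) = 6.3 m east.
Residual distance = √((-20.4)² + 6.3²) = 21.4 m.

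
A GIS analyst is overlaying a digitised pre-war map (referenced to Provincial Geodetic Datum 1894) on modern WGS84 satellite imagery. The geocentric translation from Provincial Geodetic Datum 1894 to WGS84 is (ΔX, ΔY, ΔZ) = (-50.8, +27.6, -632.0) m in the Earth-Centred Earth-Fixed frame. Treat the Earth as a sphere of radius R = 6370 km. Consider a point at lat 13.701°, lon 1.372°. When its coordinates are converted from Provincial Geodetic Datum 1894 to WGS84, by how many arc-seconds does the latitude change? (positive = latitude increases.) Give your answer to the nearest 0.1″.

sin φ = 0.236855, cos φ = 0.971545, sin λ = 0.023944, cos λ = 0.999713.
North component: ΔN = −sin φ cos λ·ΔX − sin φ sin λ·ΔY + cos φ·ΔZ = −(0.236855)(0.999713)(-50.8) − (0.236855)(0.023944)(27.6) + (0.971545)(-632.0) = -602.14 m.
1° of latitude spans πR/180 = 111177 m, so Δφ = -602.14 / 111177 × 3600 = -19.498″.

Δφ = -19.5″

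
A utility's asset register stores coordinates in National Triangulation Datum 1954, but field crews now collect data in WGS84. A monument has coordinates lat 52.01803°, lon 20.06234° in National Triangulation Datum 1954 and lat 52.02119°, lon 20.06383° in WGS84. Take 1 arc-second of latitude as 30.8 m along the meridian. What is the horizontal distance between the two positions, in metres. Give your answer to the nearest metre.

365 m

Δφ = 52.02119° − 52.01803° = +0.00316°; Δλ = 20.06383° − 20.06234° = +0.00149°.
1° of latitude = 3600 × 30.80 = 110880 m.
ΔN = Δφ × 110880 = 350.4 m; ΔE = Δλ × 110880 × cos(52.01803°) = +0.00149 × 110880 × 0.615413 = 101.7 m.
Distance = √(ΔE² + ΔN²) = √(101.7² + 350.4²) = 364.8 m.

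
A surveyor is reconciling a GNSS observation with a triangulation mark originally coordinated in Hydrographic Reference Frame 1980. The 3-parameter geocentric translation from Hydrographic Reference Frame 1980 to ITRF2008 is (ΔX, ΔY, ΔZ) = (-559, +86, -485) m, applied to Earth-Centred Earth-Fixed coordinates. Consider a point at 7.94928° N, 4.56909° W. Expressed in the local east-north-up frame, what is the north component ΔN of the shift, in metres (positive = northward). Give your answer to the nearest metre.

ΔN = -402 m

The local north axis is (−sin φ cos λ, −sin φ sin λ, cos φ), giving ΔN = 77.062 + 0.947 − 480.340 = -402.33 m.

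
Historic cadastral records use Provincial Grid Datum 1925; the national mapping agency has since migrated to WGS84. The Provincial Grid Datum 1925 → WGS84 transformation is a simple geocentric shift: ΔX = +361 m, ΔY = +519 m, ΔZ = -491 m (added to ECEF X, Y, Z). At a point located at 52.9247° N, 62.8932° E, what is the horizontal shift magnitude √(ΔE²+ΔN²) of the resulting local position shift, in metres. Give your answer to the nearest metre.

The local east axis at (φ, λ) is (−sin λ, cos λ, 0), so ΔE = −sin(62.8932°)·361 + cos(62.8932°)·519 = -84.86 m.
The local north axis is (−sin φ cos λ, −sin φ sin λ, cos φ), giving ΔN = -131.237 − 368.598 − 296.006 = -795.84 m.
Horizontal magnitude = √(ΔE² + ΔN²) = √((-84.86)² + (-795.84)²) = 800.35 m.

800 m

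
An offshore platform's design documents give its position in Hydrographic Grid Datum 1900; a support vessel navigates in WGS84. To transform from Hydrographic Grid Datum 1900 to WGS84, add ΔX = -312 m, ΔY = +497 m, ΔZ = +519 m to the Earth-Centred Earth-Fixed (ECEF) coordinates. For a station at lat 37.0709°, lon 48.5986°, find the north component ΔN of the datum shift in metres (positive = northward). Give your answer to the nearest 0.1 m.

The local north axis is (−sin φ cos λ, −sin φ sin λ, cos φ), giving ΔN = 124.379 − 224.723 + 414.105 = 313.76 m.

ΔN = 313.8 m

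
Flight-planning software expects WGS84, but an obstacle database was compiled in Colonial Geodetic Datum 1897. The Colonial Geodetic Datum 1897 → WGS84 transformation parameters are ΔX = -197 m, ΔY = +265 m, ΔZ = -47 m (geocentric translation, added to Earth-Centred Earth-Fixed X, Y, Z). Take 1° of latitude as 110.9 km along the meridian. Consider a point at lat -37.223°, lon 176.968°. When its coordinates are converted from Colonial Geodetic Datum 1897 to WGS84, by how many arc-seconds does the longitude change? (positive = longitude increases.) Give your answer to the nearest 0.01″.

Δλ = -10.36″

sin φ = -0.604919, cos φ = 0.796287, sin λ = 0.052894, cos λ = -0.998600.
East component: ΔE = −sin λ·ΔX + cos λ·ΔY = −(0.052894)(-197) + (-0.998600)(265) = -254.21 m.
1° of latitude spans 110900 m; at latitude φ, 1° of longitude spans that × cos φ = 88308.2 m, so Δλ = -254.21 / 88308.2 × 3600 = -10.363″.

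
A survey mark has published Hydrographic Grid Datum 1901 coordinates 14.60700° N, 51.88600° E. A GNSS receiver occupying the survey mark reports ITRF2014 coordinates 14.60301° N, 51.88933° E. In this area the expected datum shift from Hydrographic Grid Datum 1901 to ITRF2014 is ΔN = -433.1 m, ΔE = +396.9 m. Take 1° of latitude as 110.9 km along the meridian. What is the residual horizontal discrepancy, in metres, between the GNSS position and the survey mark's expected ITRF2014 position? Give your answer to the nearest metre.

41 m

Observed coordinate differences: Δφ = -0.00399°, Δλ = +0.00333°.
Converting to metres (1° lat = 110900 m, cos φ = 0.967678): observed ΔN = -442.5 m, observed ΔE = 357.4 m.
Subtracting the expected shift leaves a residual of -442.5 − (-433.1) = -9.4 m north and 357.4 − (396.9) = -39.5 m east.
Residual distance = √((-9.4)² + (-39.5)²) = 40.6 m.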